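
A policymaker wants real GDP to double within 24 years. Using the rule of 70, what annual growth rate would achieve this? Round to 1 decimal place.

70 / 24 ≈ 2.92, so about 2.9% a year.

roughly 2.9% a year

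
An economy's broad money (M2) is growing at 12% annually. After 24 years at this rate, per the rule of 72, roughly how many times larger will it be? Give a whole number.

72/12 ≈ 6.00 years per doubling.
24 years fits 4 doublings: 2^4 = 16.

around 16 times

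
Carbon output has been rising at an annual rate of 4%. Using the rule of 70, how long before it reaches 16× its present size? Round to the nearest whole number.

≈ 70 years

One doubling takes 70/4 = 17.50 years.
16 = 2^4, so 4 doublings → 70 years.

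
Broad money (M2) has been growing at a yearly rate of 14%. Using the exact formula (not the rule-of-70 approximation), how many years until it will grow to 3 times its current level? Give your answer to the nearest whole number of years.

8 years

t = ln(3) / ln(1 + 0.14) = 1.0986 / 0.131028 ≈ 8.38.
≈ 8 years.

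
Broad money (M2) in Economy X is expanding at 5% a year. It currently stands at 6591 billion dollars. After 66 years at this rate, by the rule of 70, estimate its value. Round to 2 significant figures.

Doubling time ≈ 70/5 = 14.00 years.
66 years is 66/14.00 ≈ 4.71 doublings, a factor of 2^4.71 ≈ 26.17.
6591 × 26.17 ≈ 170000 billion dollars.

approximately 170000 billion dollars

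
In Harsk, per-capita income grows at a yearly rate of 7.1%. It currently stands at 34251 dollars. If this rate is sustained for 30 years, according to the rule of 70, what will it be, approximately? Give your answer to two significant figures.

≈ 280000 dollars

It doubles every 70/7.1 ≈ 9.86 years, so 30 years is 3.04 doublings.
2^3.04 ≈ 8.22; 34251 × 8.22 ≈ 280000 dollars.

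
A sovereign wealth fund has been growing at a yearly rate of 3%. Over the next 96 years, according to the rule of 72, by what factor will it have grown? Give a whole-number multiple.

At 3% one doubling takes ≈ 24.00 years; 96 years is 4 of them, so ×16.

approximately 16 times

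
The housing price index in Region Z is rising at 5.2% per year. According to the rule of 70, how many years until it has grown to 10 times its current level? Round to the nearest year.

≈ 45 years

At 5.2% it doubles every 70/5.2 ≈ 13.46 years.
Reaching 10× takes log₂(10) ≈ 3.32 doublings.
3.32 × 13.46 ≈ 45 years.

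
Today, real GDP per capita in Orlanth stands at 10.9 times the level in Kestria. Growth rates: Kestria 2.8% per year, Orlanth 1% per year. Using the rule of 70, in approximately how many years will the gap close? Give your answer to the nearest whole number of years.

What matters is the difference: 1.8 pp.
Rule of 70 on the gap: the ratio halves every 70/1.8 ≈ 38.89 years.
A 10.9 times gap takes log₂(10.9) ≈ 3.45 halvings to close: 3.45 × 38.89 ≈ 134 years.

roughly 134 years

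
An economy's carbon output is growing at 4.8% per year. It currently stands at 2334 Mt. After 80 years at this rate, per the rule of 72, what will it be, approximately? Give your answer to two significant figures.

around 94000 Mt

Doubling time ≈ 72/4.8 = 15.00 years.
80 years is 80/15.00 ≈ 5.33 doublings, a factor of 2^5.33 ≈ 40.22.
2334 × 40.22 ≈ 94000 Mt.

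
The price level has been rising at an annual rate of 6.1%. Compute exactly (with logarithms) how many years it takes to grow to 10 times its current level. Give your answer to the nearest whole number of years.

t = ln(10) / ln(1 + 0.061) = 2.3026 / 0.059212 ≈ 38.89.
≈ 39 years.

39 years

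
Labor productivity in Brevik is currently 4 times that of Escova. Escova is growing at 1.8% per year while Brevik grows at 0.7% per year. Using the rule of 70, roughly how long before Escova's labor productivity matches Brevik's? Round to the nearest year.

127 years

What matters is the difference: 1.1 pp.
Rule of 70 on the gap: the ratio halves every 70/1.1 ≈ 63.64 years.
A 4 times gap closes after 2 halvings: 2 × 63.64 ≈ 127 years.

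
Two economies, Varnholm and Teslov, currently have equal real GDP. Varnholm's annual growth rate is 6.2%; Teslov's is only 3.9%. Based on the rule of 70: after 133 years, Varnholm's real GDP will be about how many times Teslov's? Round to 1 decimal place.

about 20.7 times

Only the 2.3-point difference matters.
70/2.3 ≈ 30.43 years per doubling of the ratio; 133 years gives 4.37 doublings, so ≈ 20.7×.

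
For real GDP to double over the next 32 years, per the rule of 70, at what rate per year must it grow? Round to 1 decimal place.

about 2.2%

70 / 32 ≈ 2.19, so about 2.2% per year.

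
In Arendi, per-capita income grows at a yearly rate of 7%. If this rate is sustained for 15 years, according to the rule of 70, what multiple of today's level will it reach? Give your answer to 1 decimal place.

Doubles every ≈ 10.00 years (70/7).
15 years is 1.50 doublings; 2^1.50 ≈ 2.8×.

2.8 times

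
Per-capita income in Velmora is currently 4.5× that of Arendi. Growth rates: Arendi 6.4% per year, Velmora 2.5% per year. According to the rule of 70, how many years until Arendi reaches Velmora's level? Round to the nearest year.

about 39 years

Arendi gains on Velmora at 6.4% − 2.5% = 3.9 points a year.
At that relative rate the gap halves every 70/3.9 ≈ 17.95 years.
A 4.5× gap takes log₂(4.5) ≈ 2.17 halvings to close: 2.17 × 17.95 ≈ 39 years.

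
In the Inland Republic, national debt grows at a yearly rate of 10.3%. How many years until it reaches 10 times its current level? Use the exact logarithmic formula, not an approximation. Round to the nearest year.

23 years

t = ln(10) / ln(1 + 0.103) = 2.3026 / 0.098034 ≈ 23.49.
≈ 23 years.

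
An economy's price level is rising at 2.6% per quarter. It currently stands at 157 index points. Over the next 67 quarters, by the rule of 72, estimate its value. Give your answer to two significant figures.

approximately 840 index points

Doubling time ≈ 72/2.6 = 27.69 quarters.
67 quarters is 67/27.69 ≈ 2.42 doublings, a factor of 2^2.42 ≈ 5.35.
157 × 5.35 ≈ 840 index points.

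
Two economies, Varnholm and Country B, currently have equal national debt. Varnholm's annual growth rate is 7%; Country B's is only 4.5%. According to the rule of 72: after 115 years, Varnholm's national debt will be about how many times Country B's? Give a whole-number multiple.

16 times

Varnholm pulls ahead at 2.5 pp per year, so the ratio doubles every 72/2.5 ≈ 28.80 years.
In 115 years that's 3.99 doublings: 2^3.99 ≈ 16.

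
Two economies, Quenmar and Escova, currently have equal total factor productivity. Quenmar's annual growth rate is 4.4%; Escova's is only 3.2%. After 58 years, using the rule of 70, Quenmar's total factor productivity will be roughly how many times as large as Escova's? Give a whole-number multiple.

Quenmar pulls ahead at 1.2 pp per year, so the ratio doubles every 70/1.2 ≈ 58.33 years.
In 58 years that's 0.99 doublings: 2^0.99 ≈ 2.

around 2 times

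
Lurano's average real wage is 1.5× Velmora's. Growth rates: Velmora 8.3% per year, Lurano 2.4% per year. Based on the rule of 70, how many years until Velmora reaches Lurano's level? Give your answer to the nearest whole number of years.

≈ 7 years

What matters is the difference: 5.9 pp.
Rule of 70 on the gap: the ratio halves every 70/5.9 ≈ 11.86 years.
A 1.5× gap takes log₂(1.5) ≈ 0.58 halvings to close: 0.58 × 11.86 ≈ 7 years.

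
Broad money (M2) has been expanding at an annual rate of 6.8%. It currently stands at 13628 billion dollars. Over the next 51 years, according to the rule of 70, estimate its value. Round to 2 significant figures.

about 420000 billion dollars

Doubling time ≈ 70/6.8 = 10.29 years.
51 years is 51/10.29 ≈ 4.96 doublings, a factor of 2^4.96 ≈ 31.12.
13628 × 31.12 ≈ 420000 billion dollars.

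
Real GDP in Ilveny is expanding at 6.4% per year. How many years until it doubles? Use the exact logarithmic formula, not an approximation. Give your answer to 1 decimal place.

t = ln(2) / ln(1 + 0.064) = 0.6931 / 0.062035 ≈ 11.17.

11.2 years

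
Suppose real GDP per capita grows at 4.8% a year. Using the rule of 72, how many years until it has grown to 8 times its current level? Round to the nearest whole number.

Doubling time ≈ 72/4.8 = 15.00 years.
8× is 3 doublings, so 3 × 15.00 ≈ 45 years.

45 years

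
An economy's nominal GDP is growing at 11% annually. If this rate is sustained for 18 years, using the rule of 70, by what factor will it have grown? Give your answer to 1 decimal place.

about 7.1 times

Doubles every ≈ 6.36 years (70/11).
18 years is 2.83 doublings; 2^2.83 ≈ 7.1×.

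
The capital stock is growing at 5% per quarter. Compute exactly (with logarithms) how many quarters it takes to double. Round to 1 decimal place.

14.2 quarters

t = ln(2) / ln(1 + 0.05) = 0.6931 / 0.048790 ≈ 14.21.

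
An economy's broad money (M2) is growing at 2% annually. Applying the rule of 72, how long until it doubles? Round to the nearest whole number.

around 36 years

At 2%, doubling takes about 72/2 = 36.00 years.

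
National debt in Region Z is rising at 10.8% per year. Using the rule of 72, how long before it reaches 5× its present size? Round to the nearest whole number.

around 15 years

Doubling time ≈ 72/10.8 = 6.67 years.
Reaching 5× takes log₂(5) ≈ 2.32 doublings.
2.32 × 6.67 ≈ 15 years.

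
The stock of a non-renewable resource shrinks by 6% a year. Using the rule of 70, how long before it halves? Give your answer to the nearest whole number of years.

The rule works in reverse for decay: 70/6 ≈ 11.67 years to halve.

about 12 years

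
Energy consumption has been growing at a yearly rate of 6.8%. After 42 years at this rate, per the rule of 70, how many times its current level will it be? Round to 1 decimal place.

about 16.9 times

Doubles every ≈ 10.29 years (70/6.8).
42 years is 4.08 doublings; 2^4.08 ≈ 16.9×.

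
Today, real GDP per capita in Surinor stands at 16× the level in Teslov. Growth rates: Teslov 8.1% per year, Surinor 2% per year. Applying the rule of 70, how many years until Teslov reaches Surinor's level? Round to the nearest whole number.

What matters is the difference: 6.1 pp.
Rule of 70 on the gap: the ratio halves every 70/6.1 ≈ 11.48 years.
A 16× gap closes after 4 halvings: 4 × 11.48 ≈ 46 years.

about 46 years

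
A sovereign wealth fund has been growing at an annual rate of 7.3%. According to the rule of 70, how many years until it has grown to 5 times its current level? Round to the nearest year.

At 7.3% it doubles every 70/7.3 ≈ 9.59 years.
Reaching 5× takes log₂(5) ≈ 2.32 doublings.
2.32 × 9.59 ≈ 22 years.

about 22 years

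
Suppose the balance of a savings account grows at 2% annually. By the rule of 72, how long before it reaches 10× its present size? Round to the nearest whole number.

120 years

At 2% it doubles every 72/2 ≈ 36.00 years.
10× is log₂ 10 ≈ 3.32 doublings, so ≈ 3.32 × 36.00 = 120 years.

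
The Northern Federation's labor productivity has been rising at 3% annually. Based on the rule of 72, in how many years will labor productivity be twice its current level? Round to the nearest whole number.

≈ 24 years

At 3%, doubling takes about 72/3 = 24.00 years.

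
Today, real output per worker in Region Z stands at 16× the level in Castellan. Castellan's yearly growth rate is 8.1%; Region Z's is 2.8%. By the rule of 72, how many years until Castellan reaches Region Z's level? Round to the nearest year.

around 54 years

The growth-rate gap is 8.1% − 2.8% = 5.3 percentage points.
So the ratio between them halves every 72/5.3 ≈ 13.58 years.
A 16× gap closes after 4 halvings: 4 × 13.58 ≈ 54 years.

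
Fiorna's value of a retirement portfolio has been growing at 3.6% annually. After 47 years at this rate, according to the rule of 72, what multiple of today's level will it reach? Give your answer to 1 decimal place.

about 5.1 times

Doubling time ≈ 72/3.6 = 20.00 years.
47 years / 20.00 ≈ 2.35 doublings → factor 2^2.35 ≈ 5.1.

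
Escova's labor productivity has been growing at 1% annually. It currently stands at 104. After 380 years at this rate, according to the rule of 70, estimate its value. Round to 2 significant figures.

It doubles every 70/1 ≈ 70.00 years, so 380 years is 5.43 doublings.
2^5.43 ≈ 43.11; 104 × 43.11 ≈ 4500.

about 4500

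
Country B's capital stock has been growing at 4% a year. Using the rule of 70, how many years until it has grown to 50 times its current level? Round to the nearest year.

99 years

Doubling time ≈ 70/4 = 17.50 years.
50× is log₂ 50 ≈ 5.64 doublings, so ≈ 5.64 × 17.50 = 99 years.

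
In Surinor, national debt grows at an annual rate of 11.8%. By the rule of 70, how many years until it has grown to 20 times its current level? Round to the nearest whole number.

approximately 26 years

At 11.8% it doubles every 70/11.8 ≈ 5.93 years.
Reaching 20× takes log₂(20) ≈ 4.32 doublings.
4.32 × 5.93 ≈ 26 years.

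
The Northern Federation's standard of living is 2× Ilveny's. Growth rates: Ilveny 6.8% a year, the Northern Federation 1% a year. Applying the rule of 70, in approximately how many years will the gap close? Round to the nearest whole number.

roughly 12 years

The growth-rate gap is 6.8% − 1% = 5.8 percentage points.
So the ratio between them halves every 70/5.8 ≈ 12.07 years.
A 2× gap closes after 1 halving: 1 × 12.07 ≈ 12 years.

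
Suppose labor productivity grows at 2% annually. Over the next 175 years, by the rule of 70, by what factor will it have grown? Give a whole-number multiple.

Doubling time ≈ 70/2 = 35.00 years.
175/35.00 ≈ 5 doublings, so about 2^5 = 32×.

roughly 32 times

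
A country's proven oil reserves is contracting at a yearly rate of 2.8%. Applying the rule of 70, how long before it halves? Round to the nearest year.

roughly 25 years

Falling at 2.8%, it halves about every 70/2.8 = 25.00 years.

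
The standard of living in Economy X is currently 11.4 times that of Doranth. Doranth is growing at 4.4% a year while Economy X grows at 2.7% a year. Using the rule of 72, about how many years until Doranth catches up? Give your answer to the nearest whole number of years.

Doranth gains on Economy X at 4.4% − 2.7% = 1.7 points a year.
At that relative rate the gap halves every 72/1.7 ≈ 42.35 years.
An 11.4 times gap takes log₂(11.4) ≈ 3.51 halvings to close: 3.51 × 42.35 ≈ 149 years.

≈ 149 years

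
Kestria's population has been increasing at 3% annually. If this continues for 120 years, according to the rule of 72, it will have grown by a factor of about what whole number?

Doubling time ≈ 72/3 = 24.00 years.
120/24.00 ≈ 5 doublings, so about 2^5 = 32×.

32 times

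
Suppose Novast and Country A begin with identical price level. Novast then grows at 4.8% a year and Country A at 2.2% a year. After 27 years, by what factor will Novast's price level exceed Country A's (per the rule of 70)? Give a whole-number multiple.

roughly 2 times

Novast pulls ahead at 2.6 pp per year, so the ratio doubles every 70/2.6 ≈ 26.92 years.
In 27 years that's 1.00 doublings: 2^1.00 ≈ 2.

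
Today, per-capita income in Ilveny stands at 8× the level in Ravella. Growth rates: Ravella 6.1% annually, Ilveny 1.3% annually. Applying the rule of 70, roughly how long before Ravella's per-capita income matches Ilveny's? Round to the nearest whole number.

Ravella gains on Ilveny at 6.1% − 1.3% = 4.8 points a year.
At that relative rate the gap halves every 70/4.8 ≈ 14.58 years.
An 8× gap closes after 3 halvings: 3 × 14.58 ≈ 44 years.

44 years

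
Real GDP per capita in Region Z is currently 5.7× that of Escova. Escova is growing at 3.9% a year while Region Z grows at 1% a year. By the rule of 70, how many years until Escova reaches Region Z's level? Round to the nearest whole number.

The growth-rate gap is 3.9% − 1% = 2.9 percentage points.
So the ratio between them halves every 70/2.9 ≈ 24.14 years.
A 5.7× gap takes log₂(5.7) ≈ 2.51 halvings to close: 2.51 × 24.14 ≈ 61 years.

≈ 61 years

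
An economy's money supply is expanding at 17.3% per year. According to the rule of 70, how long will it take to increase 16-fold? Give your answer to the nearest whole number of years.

At 17.3% it doubles every 70/17.3 ≈ 4.05 years.
16 = 2^4, so 4 doublings → 16 years.

about 16 years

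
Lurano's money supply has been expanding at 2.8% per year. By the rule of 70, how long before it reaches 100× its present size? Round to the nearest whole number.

One doubling takes 70/2.8 = 25.00 years.
Reaching 100× takes log₂(100) ≈ 6.64 doublings.
6.64 × 25.00 ≈ 166 years.

approximately 166 years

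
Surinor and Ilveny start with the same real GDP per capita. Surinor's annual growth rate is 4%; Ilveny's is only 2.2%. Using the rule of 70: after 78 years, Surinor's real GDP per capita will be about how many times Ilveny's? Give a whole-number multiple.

around 4 times

Rate gap = 4% − 2.2% = 1.8 points.
The ratio doubles every 70/1.8 ≈ 38.89 years.
78/38.89 ≈ 2.01 doublings → ratio ≈ 2^2.01 ≈ 4.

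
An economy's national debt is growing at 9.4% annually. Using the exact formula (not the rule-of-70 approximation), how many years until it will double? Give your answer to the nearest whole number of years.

8 years

t = ln(2) / ln(1 + 0.094) = 0.6931 / 0.089841 ≈ 7.71.
≈ 8 years.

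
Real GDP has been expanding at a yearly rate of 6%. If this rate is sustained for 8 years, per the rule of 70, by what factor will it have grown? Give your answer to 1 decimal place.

1.6 times

Doubling time ≈ 70/6 = 11.67 years.
8 years / 11.67 ≈ 0.69 doublings → factor 2^0.69 ≈ 1.6.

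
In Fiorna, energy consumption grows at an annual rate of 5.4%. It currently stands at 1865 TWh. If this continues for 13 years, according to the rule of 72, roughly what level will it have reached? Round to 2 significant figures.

It doubles every 72/5.4 ≈ 13.33 years, so 13 years is 0.98 doublings.
2^0.98 ≈ 1.97; 1865 × 1.97 ≈ 3700 TWh.

≈ 3700 TWh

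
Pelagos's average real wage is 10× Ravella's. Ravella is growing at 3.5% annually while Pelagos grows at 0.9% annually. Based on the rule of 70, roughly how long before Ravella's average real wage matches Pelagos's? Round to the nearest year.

Ravella gains on Pelagos at 3.5% − 0.9% = 2.6 points a year.
At that relative rate the gap halves every 70/2.6 ≈ 26.92 years.
A 10× gap takes log₂(10) ≈ 3.32 halvings to close: 3.32 × 26.92 ≈ 89 years.

around 89 years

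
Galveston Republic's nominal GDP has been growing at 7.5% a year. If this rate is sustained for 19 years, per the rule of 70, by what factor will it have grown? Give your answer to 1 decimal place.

about 4.1 times

Doubles every ≈ 9.33 years (70/7.5).
19 years is 2.04 doublings; 2^2.04 ≈ 4.1×.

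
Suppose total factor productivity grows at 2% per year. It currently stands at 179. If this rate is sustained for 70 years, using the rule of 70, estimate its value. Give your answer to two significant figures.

It doubles every 70/2 ≈ 35.00 years, so 70 years is 2.00 doublings.
2^2.00 ≈ 4.00; 179 × 4.00 ≈ 720.

around 720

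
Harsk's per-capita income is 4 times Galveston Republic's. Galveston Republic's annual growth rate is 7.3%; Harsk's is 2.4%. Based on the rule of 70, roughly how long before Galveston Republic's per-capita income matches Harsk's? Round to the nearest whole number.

around 29 years

Galveston Republic gains on Harsk at 7.3% − 2.4% = 4.9 points a year.
At that relative rate the gap halves every 70/4.9 ≈ 14.29 years.
A 4 times gap closes after 2 halvings: 2 × 14.29 ≈ 29 years.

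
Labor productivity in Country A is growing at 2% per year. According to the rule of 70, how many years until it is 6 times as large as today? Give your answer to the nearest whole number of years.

90 years

One doubling takes 70/2 = 35.00 years.
Reaching 6× takes log₂(6) ≈ 2.58 doublings.
2.58 × 35.00 ≈ 90 years.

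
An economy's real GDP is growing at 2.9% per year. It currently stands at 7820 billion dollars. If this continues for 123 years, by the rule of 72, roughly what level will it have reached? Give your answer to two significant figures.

Doubling time ≈ 72/2.9 = 24.83 years.
123 years is 123/24.83 ≈ 4.95 doublings, a factor of 2^4.95 ≈ 30.91.
7820 × 30.91 ≈ 240000 billion dollars.

approximately 240000 billion dollars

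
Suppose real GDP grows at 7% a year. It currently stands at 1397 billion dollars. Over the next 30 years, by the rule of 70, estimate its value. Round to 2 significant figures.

11000 billion dollars

Doubling time ≈ 70/7 = 10.00 years.
30 years is 30/10.00 ≈ 3.00 doublings, a factor of 2^3.00 ≈ 8.00.
1397 × 8.00 ≈ 11000 billion dollars.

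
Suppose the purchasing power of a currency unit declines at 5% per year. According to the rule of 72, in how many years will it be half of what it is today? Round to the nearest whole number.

≈ 14 years

The rule works in reverse for decay: 72/5 ≈ 14.40 years to halve.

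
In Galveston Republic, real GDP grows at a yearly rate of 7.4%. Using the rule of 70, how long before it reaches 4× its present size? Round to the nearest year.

One doubling takes 70/7.4 = 9.46 years.
Getting to 4× needs 2 doublings: 2 × 9.46 ≈ 19 years.

roughly 19 years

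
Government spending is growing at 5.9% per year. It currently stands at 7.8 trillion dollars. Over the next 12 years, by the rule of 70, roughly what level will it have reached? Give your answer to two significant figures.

It doubles every 70/5.9 ≈ 11.86 years, so 12 years is 1.01 doublings.
2^1.01 ≈ 2.01; 7.8 × 2.01 ≈ 16 trillion dollars.

roughly 16 trillion dollars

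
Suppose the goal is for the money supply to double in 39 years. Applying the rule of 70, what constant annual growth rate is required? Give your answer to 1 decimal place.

70 / 39 ≈ 1.79, so about 1.8% a year.

approximately 1.8%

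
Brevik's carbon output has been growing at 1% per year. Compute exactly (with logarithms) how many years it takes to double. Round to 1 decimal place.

69.7 years

t = ln(2) / ln(1 + 0.01) = 0.6931 / 0.009950 ≈ 69.66.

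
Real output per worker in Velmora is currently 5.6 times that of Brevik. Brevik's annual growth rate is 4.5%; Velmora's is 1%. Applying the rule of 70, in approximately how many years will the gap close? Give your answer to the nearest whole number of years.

Brevik gains on Velmora at 4.5% − 1% = 3.5 points a year.
At that relative rate the gap halves every 70/3.5 ≈ 20.00 years.
A 5.6 times gap takes log₂(5.6) ≈ 2.49 halvings to close: 2.49 × 20.00 ≈ 50 years.

roughly 50 years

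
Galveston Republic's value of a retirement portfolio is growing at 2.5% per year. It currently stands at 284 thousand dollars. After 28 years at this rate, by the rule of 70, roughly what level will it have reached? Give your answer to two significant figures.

Doubling time ≈ 70/2.5 = 28.00 years.
28 years is 28/28.00 ≈ 1.00 doublings, a factor of 2^1.00 ≈ 2.00.
284 × 2.00 ≈ 570 thousand dollars.

approximately 570 thousand dollars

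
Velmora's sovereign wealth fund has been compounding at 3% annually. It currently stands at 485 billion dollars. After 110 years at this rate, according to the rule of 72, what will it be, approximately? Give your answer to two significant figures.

12000 billion dollars

It doubles every 72/3 ≈ 24.00 years, so 110 years is 4.58 doublings.
2^4.58 ≈ 23.92; 485 × 23.92 ≈ 12000 billion dollars.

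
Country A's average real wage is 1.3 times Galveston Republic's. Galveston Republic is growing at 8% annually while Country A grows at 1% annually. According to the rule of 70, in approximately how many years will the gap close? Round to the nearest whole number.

What matters is the difference: 7 pp.
Rule of 70 on the gap: the ratio halves every 70/7 ≈ 10.00 years.
A 1.3 times gap takes log₂(1.3) ≈ 0.38 halvings to close: 0.38 × 10.00 ≈ 4 years.

roughly 4 years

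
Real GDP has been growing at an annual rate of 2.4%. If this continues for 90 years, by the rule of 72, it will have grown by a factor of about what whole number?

roughly 8 times

72/2.4 ≈ 30.00 years per doubling.
90 years fits 3 doublings: 2^3 = 8.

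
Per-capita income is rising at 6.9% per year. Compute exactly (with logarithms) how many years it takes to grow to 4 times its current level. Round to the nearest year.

21 years

t = ln(4) / ln(1 + 0.069) = 1.3863 / 0.066724 ≈ 20.78.
≈ 21 years.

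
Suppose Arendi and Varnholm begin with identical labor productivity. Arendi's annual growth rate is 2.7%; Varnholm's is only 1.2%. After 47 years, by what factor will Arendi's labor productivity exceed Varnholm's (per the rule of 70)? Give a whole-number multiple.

Rate gap = 2.7% − 1.2% = 1.5 points.
The ratio doubles every 70/1.5 ≈ 46.67 years.
47/46.67 ≈ 1.01 doublings → ratio ≈ 2^1.01 ≈ 2.

approximately 2 times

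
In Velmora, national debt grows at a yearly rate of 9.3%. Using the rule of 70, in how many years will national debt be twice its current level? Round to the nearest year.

around 8 years

Doubling time ≈ 70 / 9.3 = 7.53 years.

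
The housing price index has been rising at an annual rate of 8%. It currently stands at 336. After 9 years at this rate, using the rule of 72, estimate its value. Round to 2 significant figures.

approximately 670

It doubles every 72/8 ≈ 9.00 years, so 9 years is 1.00 doublings.
2^1.00 ≈ 2.00; 336 × 2.00 ≈ 670.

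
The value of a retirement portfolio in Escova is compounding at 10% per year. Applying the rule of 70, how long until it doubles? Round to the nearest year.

≈ 7 years

At 10%, doubling takes about 70/10 = 7.00 years.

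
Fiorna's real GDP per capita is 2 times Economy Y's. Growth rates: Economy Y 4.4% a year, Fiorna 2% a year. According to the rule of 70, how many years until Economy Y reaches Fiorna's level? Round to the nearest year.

Economy Y gains on Fiorna at 4.4% − 2% = 2.4 points a year.
At that relative rate the gap halves every 70/2.4 ≈ 29.17 years.
A 2 times gap closes after 1 halving: 1 × 29.17 ≈ 29 years.

29 years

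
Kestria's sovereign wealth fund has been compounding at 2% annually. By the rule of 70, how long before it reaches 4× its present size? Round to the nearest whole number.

≈ 70 years

Doubling time ≈ 70/2 = 35.00 years.
Getting to 4× needs 2 doublings: 2 × 35.00 ≈ 70 years.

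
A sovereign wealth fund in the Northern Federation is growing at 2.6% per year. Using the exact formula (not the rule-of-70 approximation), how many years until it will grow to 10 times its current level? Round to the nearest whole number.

t = ln(10) / ln(1 + 0.026) = 2.3026 / 0.025668 ≈ 89.71.
≈ 90 years.

90 years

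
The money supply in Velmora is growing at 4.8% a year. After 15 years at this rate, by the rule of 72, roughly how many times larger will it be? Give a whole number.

2 times

At 4.8% one doubling takes ≈ 15.00 years; 15 years is 1 of them, so ×2.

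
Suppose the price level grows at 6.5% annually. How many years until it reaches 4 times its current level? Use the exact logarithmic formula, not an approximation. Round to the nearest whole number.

t = ln(4) / ln(1 + 0.065) = 1.3863 / 0.062975 ≈ 22.01.
≈ 22 years.

22 years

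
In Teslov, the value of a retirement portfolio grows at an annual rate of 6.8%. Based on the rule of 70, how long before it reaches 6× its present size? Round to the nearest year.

around 27 years

One doubling takes 70/6.8 = 10.29 years.
6× is log₂ 6 ≈ 2.58 doublings, so ≈ 2.58 × 10.29 = 27 years.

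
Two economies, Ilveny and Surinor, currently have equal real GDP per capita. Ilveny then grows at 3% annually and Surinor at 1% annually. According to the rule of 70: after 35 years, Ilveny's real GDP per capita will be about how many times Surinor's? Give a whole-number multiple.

Rate gap = 3% − 1% = 2 points.
The ratio doubles every 70/2 ≈ 35.00 years.
35/35.00 ≈ 1.00 doublings → ratio ≈ 2^1.00 ≈ 2.

roughly 2 times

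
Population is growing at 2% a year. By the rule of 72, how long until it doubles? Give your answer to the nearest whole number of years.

Doubling time ≈ 72 / 2 = 36.00 years.

approximately 36 years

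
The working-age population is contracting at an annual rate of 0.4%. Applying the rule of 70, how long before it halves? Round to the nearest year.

around 175 years

Falling at 0.4%, it halves about every 70/0.4 = 175.00 years.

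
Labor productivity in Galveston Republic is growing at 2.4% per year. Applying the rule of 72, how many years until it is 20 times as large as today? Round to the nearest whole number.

At 2.4% it doubles every 72/2.4 ≈ 30.00 years.
Reaching 20× takes log₂(20) ≈ 4.32 doublings.
4.32 × 30.00 ≈ 130 years.

≈ 130 years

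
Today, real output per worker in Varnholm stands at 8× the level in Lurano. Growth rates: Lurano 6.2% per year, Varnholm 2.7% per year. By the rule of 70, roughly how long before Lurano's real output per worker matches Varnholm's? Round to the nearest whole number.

about 60 years

What matters is the difference: 3.5 pp.
Rule of 70 on the gap: the ratio halves every 70/3.5 ≈ 20.00 years.
An 8× gap closes after 3 halvings: 3 × 20.00 ≈ 60 years.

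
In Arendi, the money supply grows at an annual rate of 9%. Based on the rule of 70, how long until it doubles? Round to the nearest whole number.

70/9 ≈ 7.78, so it doubles roughly every 8 years.

around 8 years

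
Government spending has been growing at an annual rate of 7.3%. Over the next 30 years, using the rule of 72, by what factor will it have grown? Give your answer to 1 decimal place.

roughly 8.2 times

Doubling time ≈ 72/7.3 = 9.86 years.
30 years / 9.86 ≈ 3.04 doublings → factor 2^3.04 ≈ 8.2.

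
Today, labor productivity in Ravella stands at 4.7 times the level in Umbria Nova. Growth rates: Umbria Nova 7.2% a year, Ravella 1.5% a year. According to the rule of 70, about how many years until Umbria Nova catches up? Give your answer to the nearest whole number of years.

27 years

Umbria Nova gains on Ravella at 7.2% − 1.5% = 5.7 points a year.
At that relative rate the gap halves every 70/5.7 ≈ 12.28 years.
A 4.7 times gap takes log₂(4.7) ≈ 2.23 halvings to close: 2.23 × 12.28 ≈ 27 years.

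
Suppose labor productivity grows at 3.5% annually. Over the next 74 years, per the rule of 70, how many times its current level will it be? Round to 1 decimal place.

Doubles every ≈ 20.00 years (70/3.5).
74 years is 3.70 doublings; 2^3.70 ≈ 13.0×.

around 13.0 times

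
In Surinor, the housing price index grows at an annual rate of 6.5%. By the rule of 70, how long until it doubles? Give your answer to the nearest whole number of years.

70/6.5 ≈ 10.77, so it doubles roughly every 11 years.

11 years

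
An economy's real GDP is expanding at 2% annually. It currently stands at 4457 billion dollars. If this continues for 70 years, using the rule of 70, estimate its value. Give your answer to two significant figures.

It doubles every 70/2 ≈ 35.00 years, so 70 years is 2.00 doublings.
2^2.00 ≈ 4.00; 4457 × 4.00 ≈ 18000 billion dollars.

approximately 18000 billion dollars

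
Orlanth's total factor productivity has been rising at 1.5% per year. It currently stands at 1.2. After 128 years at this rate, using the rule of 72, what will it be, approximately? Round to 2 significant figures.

roughly 7.6

It doubles every 72/1.5 ≈ 48.00 years, so 128 years is 2.67 doublings.
2^2.67 ≈ 6.36; 1.2 × 6.36 ≈ 7.6.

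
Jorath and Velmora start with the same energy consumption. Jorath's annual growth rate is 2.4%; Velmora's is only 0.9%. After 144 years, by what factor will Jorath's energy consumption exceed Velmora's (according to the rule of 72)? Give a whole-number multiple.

Rate gap = 2.4% − 0.9% = 1.5 points.
The ratio doubles every 72/1.5 ≈ 48.00 years.
144/48.00 ≈ 3.00 doublings → ratio ≈ 2^3.00 ≈ 8.

8 times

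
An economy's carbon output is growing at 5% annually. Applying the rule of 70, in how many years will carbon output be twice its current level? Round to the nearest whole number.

At 5%, doubling takes about 70/5 = 14.00 years.

14 years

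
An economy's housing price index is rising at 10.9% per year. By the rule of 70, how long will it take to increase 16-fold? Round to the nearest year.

At 10.9% it doubles every 70/10.9 ≈ 6.42 years.
16× is 4 doublings, so 4 × 6.42 ≈ 26 years.

around 26 years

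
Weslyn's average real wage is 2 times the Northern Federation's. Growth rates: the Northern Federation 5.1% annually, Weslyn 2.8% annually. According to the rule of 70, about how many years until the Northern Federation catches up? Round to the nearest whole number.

the Northern Federation gains on Weslyn at 5.1% − 2.8% = 2.3 points a year.
At that relative rate the gap halves every 70/2.3 ≈ 30.43 years.
A 2 times gap closes after 1 halving: 1 × 30.43 ≈ 30 years.

30 years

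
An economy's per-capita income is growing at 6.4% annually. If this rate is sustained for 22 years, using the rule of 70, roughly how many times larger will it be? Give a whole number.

≈ 4 times

Doubling time ≈ 70/6.4 = 10.94 years.
22/10.94 ≈ 2 doublings, so about 2^2 = 4×.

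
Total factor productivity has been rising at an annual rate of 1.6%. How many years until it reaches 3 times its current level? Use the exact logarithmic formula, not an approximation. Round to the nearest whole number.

t = ln(3) / ln(1 + 0.016) = 1.0986 / 0.015873 ≈ 69.21.
≈ 69 years.

69 years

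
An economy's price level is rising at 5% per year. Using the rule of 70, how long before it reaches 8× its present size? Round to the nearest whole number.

around 42 years

Doubling time ≈ 70/5 = 14.00 years.
Getting to 8× needs 3 doublings: 3 × 14.00 ≈ 42 years.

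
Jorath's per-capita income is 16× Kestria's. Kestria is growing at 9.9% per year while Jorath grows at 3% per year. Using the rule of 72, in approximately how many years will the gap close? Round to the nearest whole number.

approximately 42 years

What matters is the difference: 6.9 pp.
Rule of 72 on the gap: the ratio halves every 72/6.9 ≈ 10.43 years.
A 16× gap closes after 4 halvings: 4 × 10.43 ≈ 42 years.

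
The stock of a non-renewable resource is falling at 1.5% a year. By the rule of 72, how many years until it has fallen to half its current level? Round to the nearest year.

Halving time ≈ 72 / 1.5 = 48.00 → 48 years.

around 48 years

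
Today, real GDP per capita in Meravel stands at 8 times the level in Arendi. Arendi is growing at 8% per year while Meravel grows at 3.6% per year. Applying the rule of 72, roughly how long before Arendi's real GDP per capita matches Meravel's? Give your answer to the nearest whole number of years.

The growth-rate gap is 8% − 3.6% = 4.4 percentage points.
So the ratio between them halves every 72/4.4 ≈ 16.36 years.
An 8 times gap closes after 3 halvings: 3 × 16.36 ≈ 49 years.

approximately 49 years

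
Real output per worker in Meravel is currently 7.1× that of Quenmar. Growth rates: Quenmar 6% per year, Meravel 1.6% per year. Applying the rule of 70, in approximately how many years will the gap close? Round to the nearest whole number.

The growth-rate gap is 6% − 1.6% = 4.4 percentage points.
So the ratio between them halves every 70/4.4 ≈ 15.91 years.
A 7.1× gap takes log₂(7.1) ≈ 2.83 halvings to close: 2.83 × 15.91 ≈ 45 years.

roughly 45 years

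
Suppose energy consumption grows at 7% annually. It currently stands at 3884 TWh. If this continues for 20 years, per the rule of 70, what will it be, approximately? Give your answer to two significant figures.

It doubles every 70/7 ≈ 10.00 years, so 20 years is 2.00 doublings.
2^2.00 ≈ 4.00; 3884 × 4.00 ≈ 16000 TWh.

16000 TWh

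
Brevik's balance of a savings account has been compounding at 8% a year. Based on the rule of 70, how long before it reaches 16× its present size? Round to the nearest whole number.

35 years

Doubling time ≈ 70/8 = 8.75 years.
16 = 2^4, so 4 doublings → 35 years.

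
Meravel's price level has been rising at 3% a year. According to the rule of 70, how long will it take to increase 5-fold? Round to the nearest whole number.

Doubling time ≈ 70/3 = 23.33 years.
5× is log₂ 5 ≈ 2.32 doublings, so ≈ 2.32 × 23.33 = 54 years.

about 54 years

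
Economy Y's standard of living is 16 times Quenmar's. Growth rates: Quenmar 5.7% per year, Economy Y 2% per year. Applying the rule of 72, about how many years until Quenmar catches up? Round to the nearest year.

The growth-rate gap is 5.7% − 2% = 3.7 percentage points.
So the ratio between them halves every 72/3.7 ≈ 19.46 years.
A 16 times gap closes after 4 halvings: 4 × 19.46 ≈ 78 years.

about 78 years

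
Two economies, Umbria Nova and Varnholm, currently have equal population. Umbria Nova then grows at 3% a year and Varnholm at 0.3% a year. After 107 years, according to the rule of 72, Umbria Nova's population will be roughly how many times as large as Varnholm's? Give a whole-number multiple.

Umbria Nova pulls ahead at 2.7 pp per year, so the ratio doubles every 72/2.7 ≈ 26.67 years.
In 107 years that's 4.01 doublings: 2^4.01 ≈ 16.

16 times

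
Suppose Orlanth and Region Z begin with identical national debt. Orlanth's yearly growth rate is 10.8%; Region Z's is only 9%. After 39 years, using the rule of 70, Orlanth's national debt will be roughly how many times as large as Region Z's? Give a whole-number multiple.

Orlanth pulls ahead at 1.8 pp per year, so the ratio doubles every 70/1.8 ≈ 38.89 years.
In 39 years that's 1.00 doublings: 2^1.00 ≈ 2.

roughly 2 times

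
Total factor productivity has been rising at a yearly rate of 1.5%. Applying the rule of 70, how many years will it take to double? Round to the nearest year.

roughly 47 years

Doubling time ≈ 70 / 1.5 = 46.67 years.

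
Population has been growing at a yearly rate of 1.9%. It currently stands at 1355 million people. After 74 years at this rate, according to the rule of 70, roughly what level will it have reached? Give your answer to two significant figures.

about 5500 million people

Doubling time ≈ 70/1.9 = 36.84 years.
74 years is 74/36.84 ≈ 2.01 doublings, a factor of 2^2.01 ≈ 4.03.
1355 × 4.03 ≈ 5500 million people.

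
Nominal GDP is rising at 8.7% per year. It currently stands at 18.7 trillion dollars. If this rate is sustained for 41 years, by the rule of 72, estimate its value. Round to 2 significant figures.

580 trillion dollars

It doubles every 72/8.7 ≈ 8.28 years, so 41 years is 4.95 doublings.
2^4.95 ≈ 30.91; 18.7 × 30.91 ≈ 580 trillion dollars.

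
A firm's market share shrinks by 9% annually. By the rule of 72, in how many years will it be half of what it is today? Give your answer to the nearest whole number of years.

The rule works in reverse for decay: 72/9 ≈ 8.00 years to halve.

≈ 8 years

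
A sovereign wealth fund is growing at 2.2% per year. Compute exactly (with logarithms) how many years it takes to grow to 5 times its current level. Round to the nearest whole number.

74 years

t = ln(5) / ln(1 + 0.022) = 1.6094 / 0.021761 ≈ 73.96.
≈ 74 years.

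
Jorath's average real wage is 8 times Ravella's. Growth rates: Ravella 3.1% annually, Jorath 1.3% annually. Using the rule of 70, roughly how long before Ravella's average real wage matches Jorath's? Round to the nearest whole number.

around 117 years

The growth-rate gap is 3.1% − 1.3% = 1.8 percentage points.
So the ratio between them halves every 70/1.8 ≈ 38.89 years.
An 8 times gap closes after 3 halvings: 3 × 38.89 ≈ 117 years.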